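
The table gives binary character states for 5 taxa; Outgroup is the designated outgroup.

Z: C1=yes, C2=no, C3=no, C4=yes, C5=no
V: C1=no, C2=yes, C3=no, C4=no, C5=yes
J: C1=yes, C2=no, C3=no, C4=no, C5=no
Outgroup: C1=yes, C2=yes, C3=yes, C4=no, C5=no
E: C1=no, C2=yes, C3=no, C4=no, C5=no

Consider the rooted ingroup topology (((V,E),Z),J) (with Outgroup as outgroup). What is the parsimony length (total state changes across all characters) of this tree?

6

Map each character onto (((V,E),Z),J) (rooted by Outgroup) and count the minimum state changes it requires (Fitch parsimony):
C1: 1; C2: 2; C3: 1; C4: 1; C5: 1.
Total tree length = 6.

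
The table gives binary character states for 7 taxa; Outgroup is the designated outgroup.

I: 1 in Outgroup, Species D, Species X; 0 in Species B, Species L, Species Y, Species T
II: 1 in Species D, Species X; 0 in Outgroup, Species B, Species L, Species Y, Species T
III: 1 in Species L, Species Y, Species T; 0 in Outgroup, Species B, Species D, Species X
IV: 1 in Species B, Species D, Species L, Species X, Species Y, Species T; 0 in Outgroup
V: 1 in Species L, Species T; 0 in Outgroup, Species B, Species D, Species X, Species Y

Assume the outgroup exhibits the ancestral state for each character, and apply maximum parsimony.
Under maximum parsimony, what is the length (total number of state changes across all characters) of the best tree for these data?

5

Character polarity is set by the outgroup: the derived state is whichever differs from the outgroup's state, so for I the derived state is '0', and for the remaining characters it is '1'.
I: derived state '0' in Species B, Species L, Species T, and Species Y only — synapomorphy for {Species B, Species L, Species T, Species Y}.
Only Species D and Species X show the derived state '1' for II, supporting them as a clade.
III: derived state '1' in Species L, Species T, and Species Y only — synapomorphy for {Species L, Species T, Species Y}.
All ingroup taxa share the derived state '1' for IV; it defines the ingroup but does not resolve relationships within it.
Only Species L and Species T show the derived state '1' for V, supporting them as a clade.
Most parsimonious ingroup topology: ((Species B,((Species L,Species T),Species Y)),(Species D,Species X)).
Changes per character on this tree: I: 1; II: 1; III: 1; IV: 1; V: 1.
Total = 5.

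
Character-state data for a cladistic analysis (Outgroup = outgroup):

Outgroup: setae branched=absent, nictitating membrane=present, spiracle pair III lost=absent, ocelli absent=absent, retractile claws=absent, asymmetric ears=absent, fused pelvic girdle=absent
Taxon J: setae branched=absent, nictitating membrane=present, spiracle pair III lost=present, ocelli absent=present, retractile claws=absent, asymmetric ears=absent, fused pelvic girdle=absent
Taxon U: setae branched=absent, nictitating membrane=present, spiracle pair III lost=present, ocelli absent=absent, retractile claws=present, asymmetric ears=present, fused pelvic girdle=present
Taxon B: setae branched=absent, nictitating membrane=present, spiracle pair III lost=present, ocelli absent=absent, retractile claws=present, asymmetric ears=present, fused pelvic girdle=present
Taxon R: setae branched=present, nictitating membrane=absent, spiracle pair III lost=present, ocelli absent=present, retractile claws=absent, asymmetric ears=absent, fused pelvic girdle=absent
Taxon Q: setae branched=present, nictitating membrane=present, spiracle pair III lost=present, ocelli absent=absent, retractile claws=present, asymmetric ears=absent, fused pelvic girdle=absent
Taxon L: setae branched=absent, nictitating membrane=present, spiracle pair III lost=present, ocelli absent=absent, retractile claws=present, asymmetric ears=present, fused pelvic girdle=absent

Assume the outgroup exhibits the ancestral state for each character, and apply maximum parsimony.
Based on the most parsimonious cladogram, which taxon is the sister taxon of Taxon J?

Character polarity is set by the outgroup: the derived state is whichever differs from the outgroup's state, so for nictitating membrane the derived state is 'absent', and for the remaining characters it is 'present'.
setae branched groups Taxon Q and Taxon R, which is incompatible with the clades supported by the remaining characters; treating it as convergent (homoplasy) costs fewer steps than any alternative tree.
nictitating membrane (derived state 'absent') is unique to Taxon R (autapomorphy; uninformative for grouping).
All ingroup taxa share the derived state 'present' for spiracle pair III lost; it defines the ingroup but does not resolve relationships within it.
ocelli absent (derived state 'present') is shared by Taxon J and Taxon R — a synapomorphy uniting that clade.
retractile claws: derived state 'present' in Taxon B, Taxon L, Taxon Q, and Taxon U only — synapomorphy for {Taxon B, Taxon L, Taxon Q, Taxon U}.
Only Taxon B, Taxon L, and Taxon U show the derived state 'present' for asymmetric ears, supporting them as a clade.
fused pelvic girdle: derived state 'present' in Taxon B and Taxon U only — synapomorphy for {Taxon B, Taxon U}.
Most parsimonious ingroup topology: ((Taxon J,Taxon R),(((Taxon U,Taxon B),Taxon L),Taxon Q)).
Taxon J and Taxon R form a cherry on this tree, so they are sister taxa.

Taxon R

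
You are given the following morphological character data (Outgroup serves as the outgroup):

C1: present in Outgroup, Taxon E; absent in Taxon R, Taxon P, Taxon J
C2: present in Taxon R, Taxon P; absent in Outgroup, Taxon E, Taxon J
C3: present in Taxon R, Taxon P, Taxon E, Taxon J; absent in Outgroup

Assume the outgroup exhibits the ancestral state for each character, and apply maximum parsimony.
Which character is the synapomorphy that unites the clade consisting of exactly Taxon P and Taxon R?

C2

Character polarity is set by the outgroup: the derived state is whichever differs from the outgroup's state, so for C1 the derived state is 'absent', and for the remaining characters it is 'present'.
C1: derived state 'absent' in Taxon J, Taxon P, and Taxon R only — synapomorphy for {Taxon J, Taxon P, Taxon R}.
C2: derived state 'present' in Taxon P and Taxon R only — synapomorphy for {Taxon P, Taxon R}.
All ingroup taxa share the derived state 'present' for C3; it defines the ingroup but does not resolve relationships within it.
Most parsimonious ingroup topology: (((Taxon R,Taxon P),Taxon J),Taxon E).
The clade {Taxon P, Taxon R} is supported by C2: its derived state 'present' occurs in exactly those taxa and in no other taxon (including the outgroup).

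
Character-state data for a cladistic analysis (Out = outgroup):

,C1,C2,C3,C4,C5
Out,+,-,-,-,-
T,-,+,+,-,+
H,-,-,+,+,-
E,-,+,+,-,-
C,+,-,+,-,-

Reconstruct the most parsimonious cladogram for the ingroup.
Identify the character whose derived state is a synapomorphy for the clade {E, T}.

C2

Character polarity is set by the outgroup: the derived state is whichever differs from the outgroup's state, so for C1 the derived state is '-', and for the remaining characters it is '+'.
C1 (derived state '-') is shared by E, H, and T — a synapomorphy uniting that clade.
C2: derived state '+' in E and T only — synapomorphy for {E, T}.
All ingroup taxa share the derived state '+' for C3; it defines the ingroup but does not resolve relationships within it.
C4: derived state '+' in H only — an autapomorphy, so it tells us nothing about relationships among taxa.
C5: derived state '+' in T only — an autapomorphy, so it tells us nothing about relationships among taxa.
Most parsimonious ingroup topology: (((T,E),H),C).
The clade {E, T} is supported by C2: its derived state '+' occurs in exactly those taxa and in no other taxon (including the outgroup).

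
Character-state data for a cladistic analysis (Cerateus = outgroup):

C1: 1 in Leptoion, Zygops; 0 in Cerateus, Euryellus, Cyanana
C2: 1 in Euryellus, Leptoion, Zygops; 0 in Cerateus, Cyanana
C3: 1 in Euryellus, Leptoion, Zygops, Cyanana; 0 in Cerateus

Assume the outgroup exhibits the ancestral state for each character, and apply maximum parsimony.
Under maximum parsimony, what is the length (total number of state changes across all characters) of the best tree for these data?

The outgroup has state '0' for every character, so '1' is the derived state throughout.
C1 (derived state '1') is shared by Leptoion and Zygops — a synapomorphy uniting that clade.
C2 (derived state '1') is shared by Euryellus, Leptoion, and Zygops — a synapomorphy uniting that clade.
All ingroup taxa share the derived state '1' for C3; it defines the ingroup but does not resolve relationships within it.
Most parsimonious ingroup topology: ((Euryellus,(Leptoion,Zygops)),Cyanana).
Changes per character on this tree: C1: 1; C2: 1; C3: 1.
Total = 3.

3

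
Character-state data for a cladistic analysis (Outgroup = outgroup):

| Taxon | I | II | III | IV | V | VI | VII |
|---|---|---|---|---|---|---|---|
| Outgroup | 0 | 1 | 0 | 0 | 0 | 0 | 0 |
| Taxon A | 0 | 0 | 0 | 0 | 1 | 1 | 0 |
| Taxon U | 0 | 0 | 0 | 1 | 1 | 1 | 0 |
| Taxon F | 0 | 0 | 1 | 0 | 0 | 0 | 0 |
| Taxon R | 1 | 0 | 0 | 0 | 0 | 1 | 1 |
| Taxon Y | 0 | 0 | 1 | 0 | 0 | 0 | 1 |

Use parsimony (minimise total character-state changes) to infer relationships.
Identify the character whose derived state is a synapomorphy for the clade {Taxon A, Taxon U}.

Character polarity is set by the outgroup: the derived state is whichever differs from the outgroup's state, so for II the derived state is '0', and for the remaining characters it is '1'.
I: derived state '1' in Taxon R only — an autapomorphy, so it tells us nothing about relationships among taxa.
All ingroup taxa share the derived state '0' for II; it defines the ingroup but does not resolve relationships within it.
III (derived state '1') is shared by Taxon F and Taxon Y — a synapomorphy uniting that clade.
IV (derived state '1') is unique to Taxon U (autapomorphy; uninformative for grouping).
V: derived state '1' in Taxon A and Taxon U only — synapomorphy for {Taxon A, Taxon U}.
Only Taxon A, Taxon R, and Taxon U show the derived state '1' for VI, supporting them as a clade.
VII groups Taxon R and Taxon Y, which is incompatible with the clades supported by the remaining characters; treating it as convergent (homoplasy) costs fewer steps than any alternative tree.
Most parsimonious ingroup topology: (((Taxon A,Taxon U),Taxon R),(Taxon F,Taxon Y)).
The clade {Taxon A, Taxon U} is supported by V: its derived state '1' occurs in exactly those taxa and in no other taxon (including the outgroup).

V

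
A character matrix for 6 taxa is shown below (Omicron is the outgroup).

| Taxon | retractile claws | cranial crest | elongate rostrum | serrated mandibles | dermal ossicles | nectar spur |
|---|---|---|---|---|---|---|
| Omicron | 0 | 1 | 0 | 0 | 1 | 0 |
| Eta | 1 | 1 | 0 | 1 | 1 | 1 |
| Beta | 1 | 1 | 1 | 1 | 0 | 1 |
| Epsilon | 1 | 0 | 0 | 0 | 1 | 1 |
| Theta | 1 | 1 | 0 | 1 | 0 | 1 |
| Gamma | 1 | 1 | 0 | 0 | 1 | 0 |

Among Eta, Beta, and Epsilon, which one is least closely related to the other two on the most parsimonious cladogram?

Character polarity is set by the outgroup: the derived state is whichever differs from the outgroup's state, so for cranial crest, dermal ossicles the derived state is '0', and for the remaining characters it is '1'.
retractile claws (derived state '1') is shared by all ingroup taxa — unites the whole ingroup.
cranial crest: derived state '0' in Epsilon only — an autapomorphy, so it tells us nothing about relationships among taxa.
elongate rostrum: derived state '1' in Beta only — an autapomorphy, so it tells us nothing about relationships among taxa.
serrated mandibles: derived state '1' in Beta, Eta, and Theta only — synapomorphy for {Beta, Eta, Theta}.
dermal ossicles: derived state '0' in Beta and Theta only — synapomorphy for {Beta, Theta}.
Only Beta, Epsilon, Eta, and Theta show the derived state '1' for nectar spur, supporting them as a clade.
Most parsimonious ingroup topology: (((Eta,(Beta,Theta)),Epsilon),Gamma).
Beta and Eta share a more recent common ancestor with each other than either does with Epsilon, so Epsilon is the least closely related of the three.

Epsilon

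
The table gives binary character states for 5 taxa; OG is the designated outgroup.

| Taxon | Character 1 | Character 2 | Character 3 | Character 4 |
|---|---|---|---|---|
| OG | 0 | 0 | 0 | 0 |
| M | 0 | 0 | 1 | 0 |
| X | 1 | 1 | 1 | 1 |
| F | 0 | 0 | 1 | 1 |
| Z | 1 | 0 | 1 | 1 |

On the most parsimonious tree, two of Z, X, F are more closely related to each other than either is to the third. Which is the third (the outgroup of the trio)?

The outgroup has state '0' for every character, so '1' is the derived state throughout.
Character 1 (derived state '1') is shared by X and Z — a synapomorphy uniting that clade.
Character 2: derived state '1' in X only — an autapomorphy, so it tells us nothing about relationships among taxa.
All ingroup taxa share the derived state '1' for Character 3; it defines the ingroup but does not resolve relationships within it.
Character 4: derived state '1' in F, X, and Z only — synapomorphy for {F, X, Z}.
Most parsimonious ingroup topology: (M,((X,Z),F)).
Z and X share a more recent common ancestor with each other than either does with F, so F is the least closely related of the three.

F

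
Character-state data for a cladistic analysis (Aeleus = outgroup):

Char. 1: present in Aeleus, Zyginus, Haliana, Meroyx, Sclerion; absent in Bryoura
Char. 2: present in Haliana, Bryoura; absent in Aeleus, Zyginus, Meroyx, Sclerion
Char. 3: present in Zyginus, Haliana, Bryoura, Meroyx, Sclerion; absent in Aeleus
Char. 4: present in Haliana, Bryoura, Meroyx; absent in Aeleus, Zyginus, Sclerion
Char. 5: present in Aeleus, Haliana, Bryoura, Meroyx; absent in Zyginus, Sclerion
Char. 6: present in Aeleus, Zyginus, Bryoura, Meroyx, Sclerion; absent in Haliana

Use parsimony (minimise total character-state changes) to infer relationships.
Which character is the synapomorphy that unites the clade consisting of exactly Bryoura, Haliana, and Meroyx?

Character polarity is set by the outgroup: the derived state is whichever differs from the outgroup's state, so for Char. 1, Char. 5, Char. 6 the derived state is 'absent', and for the remaining characters it is 'present'.
Char. 1: derived state 'absent' in Bryoura only — an autapomorphy, so it tells us nothing about relationships among taxa.
Only Bryoura and Haliana show the derived state 'present' for Char. 2, supporting them as a clade.
All ingroup taxa share the derived state 'present' for Char. 3; it defines the ingroup but does not resolve relationships within it.
Only Bryoura, Haliana, and Meroyx show the derived state 'present' for Char. 4, supporting them as a clade.
Char. 5 (derived state 'absent') is shared by Sclerion and Zyginus — a synapomorphy uniting that clade.
Char. 6 (derived state 'absent') is unique to Haliana (autapomorphy; uninformative for grouping).
Most parsimonious ingroup topology: ((Zyginus,Sclerion),((Haliana,Bryoura),Meroyx)).
The clade {Bryoura, Haliana, Meroyx} is supported by Char. 4: its derived state 'present' occurs in exactly those taxa and in no other taxon (including the outgroup).

Char. 4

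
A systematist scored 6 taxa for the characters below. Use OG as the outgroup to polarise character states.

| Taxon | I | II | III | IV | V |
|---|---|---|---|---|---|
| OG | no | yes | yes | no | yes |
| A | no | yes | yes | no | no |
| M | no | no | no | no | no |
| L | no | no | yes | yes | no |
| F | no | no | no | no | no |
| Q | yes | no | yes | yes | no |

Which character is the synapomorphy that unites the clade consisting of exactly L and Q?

IV

Character polarity is set by the outgroup: the derived state is whichever differs from the outgroup's state, so for II, III, V the derived state is 'no', and for the remaining characters it is 'yes'.
I: derived state 'yes' in Q only — an autapomorphy, so it tells us nothing about relationships among taxa.
II (derived state 'no') is shared by F, L, M, and Q — a synapomorphy uniting that clade.
III: derived state 'no' in F and M only — synapomorphy for {F, M}.
IV: derived state 'yes' in L and Q only — synapomorphy for {L, Q}.
V (derived state 'no') is shared by all ingroup taxa — unites the whole ingroup.
Most parsimonious ingroup topology: (A,((M,F),(L,Q))).
The clade {L, Q} is supported by IV: its derived state 'yes' occurs in exactly those taxa and in no other taxon (including the outgroup).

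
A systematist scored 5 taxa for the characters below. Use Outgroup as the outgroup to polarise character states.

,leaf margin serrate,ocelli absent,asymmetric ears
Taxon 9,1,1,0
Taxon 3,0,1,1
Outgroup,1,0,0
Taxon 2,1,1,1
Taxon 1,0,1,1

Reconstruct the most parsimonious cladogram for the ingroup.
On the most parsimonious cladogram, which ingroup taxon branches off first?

Taxon 9

Character polarity is set by the outgroup: the derived state is whichever differs from the outgroup's state, so for leaf margin serrate the derived state is '0', and for the remaining characters it is '1'.
Only Taxon 1 and Taxon 3 show the derived state '0' for leaf margin serrate, supporting them as a clade.
All ingroup taxa share the derived state '1' for ocelli absent; it defines the ingroup but does not resolve relationships within it.
asymmetric ears (derived state '1') is shared by Taxon 1, Taxon 2, and Taxon 3 — a synapomorphy uniting that clade.
Most parsimonious ingroup topology: ((Taxon 2,(Taxon 3,Taxon 1)),Taxon 9).
Taxon 9 is sister to the clade containing all other ingroup taxa, so it is the earliest-diverging (most basal) ingroup lineage.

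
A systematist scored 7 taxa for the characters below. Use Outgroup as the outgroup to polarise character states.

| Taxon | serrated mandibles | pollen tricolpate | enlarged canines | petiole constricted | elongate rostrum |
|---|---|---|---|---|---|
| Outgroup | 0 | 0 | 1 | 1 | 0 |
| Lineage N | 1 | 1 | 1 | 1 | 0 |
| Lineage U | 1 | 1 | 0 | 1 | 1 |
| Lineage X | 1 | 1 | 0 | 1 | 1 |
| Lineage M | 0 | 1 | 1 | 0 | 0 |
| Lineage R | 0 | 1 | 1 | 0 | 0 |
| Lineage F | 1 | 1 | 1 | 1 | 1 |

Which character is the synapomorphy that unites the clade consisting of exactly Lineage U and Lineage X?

enlarged canines

Character polarity is set by the outgroup: the derived state is whichever differs from the outgroup's state, so for enlarged canines, petiole constricted the derived state is '0', and for the remaining characters it is '1'.
serrated mandibles (derived state '1') is shared by Lineage F, Lineage N, Lineage U, and Lineage X — a synapomorphy uniting that clade.
All ingroup taxa share the derived state '1' for pollen tricolpate; it defines the ingroup but does not resolve relationships within it.
enlarged canines: derived state '0' in Lineage U and Lineage X only — synapomorphy for {Lineage U, Lineage X}.
petiole constricted (derived state '0') is shared by Lineage M and Lineage R — a synapomorphy uniting that clade.
elongate rostrum (derived state '1') is shared by Lineage F, Lineage U, and Lineage X — a synapomorphy uniting that clade.
Most parsimonious ingroup topology: ((Lineage N,((Lineage U,Lineage X),Lineage F)),(Lineage M,Lineage R)).
The clade {Lineage U, Lineage X} is supported by enlarged canines: its derived state '0' occurs in exactly those taxa and in no other taxon (including the outgroup).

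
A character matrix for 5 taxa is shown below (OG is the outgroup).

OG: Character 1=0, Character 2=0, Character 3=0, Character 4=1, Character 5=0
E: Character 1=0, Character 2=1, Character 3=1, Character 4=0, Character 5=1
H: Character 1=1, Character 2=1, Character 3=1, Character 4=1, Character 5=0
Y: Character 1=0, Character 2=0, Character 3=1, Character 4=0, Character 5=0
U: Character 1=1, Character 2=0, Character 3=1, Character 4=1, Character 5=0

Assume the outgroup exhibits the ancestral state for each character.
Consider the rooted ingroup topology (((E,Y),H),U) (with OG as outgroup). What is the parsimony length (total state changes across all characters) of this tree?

Map each character onto (((E,Y),H),U) (rooted by OG) and count the minimum state changes it requires (Fitch parsimony):
Character 1: 2; Character 2: 2; Character 3: 1; Character 4: 1; Character 5: 1.
Total tree length = 7.

7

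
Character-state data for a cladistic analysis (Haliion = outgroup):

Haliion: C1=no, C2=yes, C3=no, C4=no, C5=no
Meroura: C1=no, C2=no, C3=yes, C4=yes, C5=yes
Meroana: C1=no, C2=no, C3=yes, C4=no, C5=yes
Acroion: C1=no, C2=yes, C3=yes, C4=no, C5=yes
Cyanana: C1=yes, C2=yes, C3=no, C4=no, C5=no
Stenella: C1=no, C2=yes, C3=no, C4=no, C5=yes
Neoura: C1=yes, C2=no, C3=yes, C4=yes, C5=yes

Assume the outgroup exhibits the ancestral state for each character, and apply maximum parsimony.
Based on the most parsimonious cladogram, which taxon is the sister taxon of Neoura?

Meroura

Character polarity is set by the outgroup: the derived state is whichever differs from the outgroup's state, so for C2 the derived state is 'no', and for the remaining characters it is 'yes'.
C1 (state 'yes') occurs in Cyanana and Neoura but conflicts with the nesting implied by the other characters — most parsimoniously interpreted as homoplasy.
Only Meroana, Meroura, and Neoura show the derived state 'no' for C2, supporting them as a clade.
C3: derived state 'yes' in Acroion, Meroana, Meroura, and Neoura only — synapomorphy for {Acroion, Meroana, Meroura, Neoura}.
C4 (derived state 'yes') is shared by Meroura and Neoura — a synapomorphy uniting that clade.
C5 (derived state 'yes') is shared by Acroion, Meroana, Meroura, Neoura, and Stenella — a synapomorphy uniting that clade.
Most parsimonious ingroup topology: (((((Meroura,Neoura),Meroana),Acroion),Stenella),Cyanana).
Neoura and Meroura form a cherry on this tree, so they are sister taxa.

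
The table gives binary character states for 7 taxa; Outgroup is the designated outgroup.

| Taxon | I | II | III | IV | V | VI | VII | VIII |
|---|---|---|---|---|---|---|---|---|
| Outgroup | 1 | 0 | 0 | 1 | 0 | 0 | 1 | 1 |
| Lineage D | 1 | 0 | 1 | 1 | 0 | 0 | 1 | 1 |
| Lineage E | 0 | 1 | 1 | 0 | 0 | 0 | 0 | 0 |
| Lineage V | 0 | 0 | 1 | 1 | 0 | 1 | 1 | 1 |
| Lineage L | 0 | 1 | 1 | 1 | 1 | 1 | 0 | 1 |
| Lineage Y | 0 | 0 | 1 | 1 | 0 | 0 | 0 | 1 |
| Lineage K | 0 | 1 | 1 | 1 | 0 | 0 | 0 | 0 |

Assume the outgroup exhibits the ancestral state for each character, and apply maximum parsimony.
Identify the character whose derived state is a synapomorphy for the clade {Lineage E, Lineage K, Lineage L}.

II

Character polarity is set by the outgroup: the derived state is whichever differs from the outgroup's state, so for I, IV, VII, VIII the derived state is '0', and for the remaining characters it is '1'.
Only Lineage E, Lineage K, Lineage L, Lineage V, and Lineage Y show the derived state '0' for I, supporting them as a clade.
II: derived state '1' in Lineage E, Lineage K, and Lineage L only — synapomorphy for {Lineage E, Lineage K, Lineage L}.
All ingroup taxa share the derived state '1' for III; it defines the ingroup but does not resolve relationships within it.
IV (derived state '0') is unique to Lineage E (autapomorphy; uninformative for grouping).
V (derived state '1') is unique to Lineage L (autapomorphy; uninformative for grouping).
VI groups Lineage L and Lineage V, which is incompatible with the clades supported by the remaining characters; treating it as convergent (homoplasy) costs fewer steps than any alternative tree.
VII (derived state '0') is shared by Lineage E, Lineage K, Lineage L, and Lineage Y — a synapomorphy uniting that clade.
Only Lineage E and Lineage K show the derived state '0' for VIII, supporting them as a clade.
Most parsimonious ingroup topology: (Lineage D,((((Lineage E,Lineage K),Lineage L),Lineage Y),Lineage V)).
The clade {Lineage E, Lineage K, Lineage L} is supported by II: its derived state '1' occurs in exactly those taxa and in no other taxon (including the outgroup).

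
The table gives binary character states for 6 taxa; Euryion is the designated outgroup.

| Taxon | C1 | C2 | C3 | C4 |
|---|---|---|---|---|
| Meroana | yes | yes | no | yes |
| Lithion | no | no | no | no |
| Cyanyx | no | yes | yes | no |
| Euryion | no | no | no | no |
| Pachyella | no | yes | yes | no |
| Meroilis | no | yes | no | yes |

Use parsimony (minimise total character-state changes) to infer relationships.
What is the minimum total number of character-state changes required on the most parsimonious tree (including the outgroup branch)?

4

The outgroup has state 'no' for every character, so 'yes' is the derived state throughout.
C1 (derived state 'yes') is unique to Meroana (autapomorphy; uninformative for grouping).
C2: derived state 'yes' in Cyanyx, Meroana, Meroilis, and Pachyella only — synapomorphy for {Cyanyx, Meroana, Meroilis, Pachyella}.
Only Cyanyx and Pachyella show the derived state 'yes' for C3, supporting them as a clade.
Only Meroana and Meroilis show the derived state 'yes' for C4, supporting them as a clade.
Most parsimonious ingroup topology: (((Meroana,Meroilis),(Cyanyx,Pachyella)),Lithion).
Changes per character on this tree: C1: 1; C2: 1; C3: 1; C4: 1.
Total = 4.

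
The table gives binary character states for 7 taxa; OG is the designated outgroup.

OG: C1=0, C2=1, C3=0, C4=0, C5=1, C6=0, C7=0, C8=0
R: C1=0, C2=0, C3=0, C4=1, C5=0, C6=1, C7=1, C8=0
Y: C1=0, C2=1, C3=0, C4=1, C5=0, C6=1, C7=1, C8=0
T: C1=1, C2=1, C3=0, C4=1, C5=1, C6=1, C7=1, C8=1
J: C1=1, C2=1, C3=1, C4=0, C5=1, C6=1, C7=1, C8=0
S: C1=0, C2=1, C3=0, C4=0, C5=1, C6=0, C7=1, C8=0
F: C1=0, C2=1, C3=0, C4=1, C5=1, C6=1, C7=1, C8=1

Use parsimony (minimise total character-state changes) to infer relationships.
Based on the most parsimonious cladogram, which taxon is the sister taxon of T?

Character polarity is set by the outgroup: the derived state is whichever differs from the outgroup's state, so for C2, C5 the derived state is '0', and for the remaining characters it is '1'.
C1 (state '1') occurs in J and T but conflicts with the nesting implied by the other characters — most parsimoniously interpreted as homoplasy.
C2: derived state '0' in R only — an autapomorphy, so it tells us nothing about relationships among taxa.
C3: derived state '1' in J only — an autapomorphy, so it tells us nothing about relationships among taxa.
C4: derived state '1' in F, R, T, and Y only — synapomorphy for {F, R, T, Y}.
C5 (derived state '0') is shared by R and Y — a synapomorphy uniting that clade.
C6 (derived state '1') is shared by F, J, R, T, and Y — a synapomorphy uniting that clade.
All ingroup taxa share the derived state '1' for C7; it defines the ingroup but does not resolve relationships within it.
Only F and T show the derived state '1' for C8, supporting them as a clade.
Most parsimonious ingroup topology: ((((R,Y),(T,F)),J),S).
T and F form a cherry on this tree, so they are sister taxa.

F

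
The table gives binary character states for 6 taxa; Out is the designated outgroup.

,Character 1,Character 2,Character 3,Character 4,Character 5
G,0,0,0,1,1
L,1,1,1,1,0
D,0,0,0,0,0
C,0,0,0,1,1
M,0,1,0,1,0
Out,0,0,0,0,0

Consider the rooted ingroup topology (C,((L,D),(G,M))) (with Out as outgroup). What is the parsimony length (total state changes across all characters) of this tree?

8

Map each character onto (C,((L,D),(G,M))) (rooted by Out) and count the minimum state changes it requires (Fitch parsimony):
Character 1: 1; Character 2: 2; Character 3: 1; Character 4: 2; Character 5: 2.
Total tree length = 8.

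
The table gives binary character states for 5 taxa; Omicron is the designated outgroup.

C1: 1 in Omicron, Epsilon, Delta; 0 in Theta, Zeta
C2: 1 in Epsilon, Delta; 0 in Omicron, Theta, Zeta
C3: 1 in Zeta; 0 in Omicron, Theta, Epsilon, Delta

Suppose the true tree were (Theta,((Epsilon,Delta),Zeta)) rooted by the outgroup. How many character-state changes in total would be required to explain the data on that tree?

4

Map each character onto (Theta,((Epsilon,Delta),Zeta)) (rooted by Omicron) and count the minimum state changes it requires (Fitch parsimony):
C1: 2; C2: 1; C3: 1.
Total tree length = 4.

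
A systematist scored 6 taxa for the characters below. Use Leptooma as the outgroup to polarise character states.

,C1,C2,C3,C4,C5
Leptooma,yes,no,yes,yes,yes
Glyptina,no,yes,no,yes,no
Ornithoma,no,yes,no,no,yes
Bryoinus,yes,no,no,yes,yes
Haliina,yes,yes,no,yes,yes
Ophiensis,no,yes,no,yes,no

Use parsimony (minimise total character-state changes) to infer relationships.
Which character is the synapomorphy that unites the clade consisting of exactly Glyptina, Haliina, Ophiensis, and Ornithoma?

C2

Character polarity is set by the outgroup: the derived state is whichever differs from the outgroup's state, so for C1, C3, C4, C5 the derived state is 'no', and for the remaining characters it is 'yes'.
C1: derived state 'no' in Glyptina, Ophiensis, and Ornithoma only — synapomorphy for {Glyptina, Ophiensis, Ornithoma}.
C2 (derived state 'yes') is shared by Glyptina, Haliina, Ophiensis, and Ornithoma — a synapomorphy uniting that clade.
All ingroup taxa share the derived state 'no' for C3; it defines the ingroup but does not resolve relationships within it.
C4 (derived state 'no') is unique to Ornithoma (autapomorphy; uninformative for grouping).
C5: derived state 'no' in Glyptina and Ophiensis only — synapomorphy for {Glyptina, Ophiensis}.
Most parsimonious ingroup topology: ((((Glyptina,Ophiensis),Ornithoma),Haliina),Bryoinus).
The clade {Glyptina, Haliina, Ophiensis, Ornithoma} is supported by C2: its derived state 'yes' occurs in exactly those taxa and in no other taxon (including the outgroup).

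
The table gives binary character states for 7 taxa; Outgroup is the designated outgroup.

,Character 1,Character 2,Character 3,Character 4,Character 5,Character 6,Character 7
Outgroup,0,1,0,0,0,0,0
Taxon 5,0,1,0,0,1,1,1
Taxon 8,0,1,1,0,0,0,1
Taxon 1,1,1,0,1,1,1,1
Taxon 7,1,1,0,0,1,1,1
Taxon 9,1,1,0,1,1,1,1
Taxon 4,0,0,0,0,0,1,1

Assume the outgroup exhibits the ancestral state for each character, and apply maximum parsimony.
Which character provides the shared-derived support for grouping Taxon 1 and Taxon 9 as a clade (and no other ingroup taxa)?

Character polarity is set by the outgroup: the derived state is whichever differs from the outgroup's state, so for Character 2 the derived state is '0', and for the remaining characters it is '1'.
Only Taxon 1, Taxon 7, and Taxon 9 show the derived state '1' for Character 1, supporting them as a clade.
Character 2: derived state '0' in Taxon 4 only — an autapomorphy, so it tells us nothing about relationships among taxa.
Character 3 (derived state '1') is unique to Taxon 8 (autapomorphy; uninformative for grouping).
Character 4 (derived state '1') is shared by Taxon 1 and Taxon 9 — a synapomorphy uniting that clade.
Character 5: derived state '1' in Taxon 1, Taxon 5, Taxon 7, and Taxon 9 only — synapomorphy for {Taxon 1, Taxon 5, Taxon 7, Taxon 9}.
Character 6 (derived state '1') is shared by Taxon 1, Taxon 4, Taxon 5, Taxon 7, and Taxon 9 — a synapomorphy uniting that clade.
Character 7 (derived state '1') is shared by all ingroup taxa — unites the whole ingroup.
Most parsimonious ingroup topology: (((Taxon 5,((Taxon 1,Taxon 9),Taxon 7)),Taxon 4),Taxon 8).
The clade {Taxon 1, Taxon 9} is supported by Character 4: its derived state '1' occurs in exactly those taxa and in no other taxon (including the outgroup).

Character 4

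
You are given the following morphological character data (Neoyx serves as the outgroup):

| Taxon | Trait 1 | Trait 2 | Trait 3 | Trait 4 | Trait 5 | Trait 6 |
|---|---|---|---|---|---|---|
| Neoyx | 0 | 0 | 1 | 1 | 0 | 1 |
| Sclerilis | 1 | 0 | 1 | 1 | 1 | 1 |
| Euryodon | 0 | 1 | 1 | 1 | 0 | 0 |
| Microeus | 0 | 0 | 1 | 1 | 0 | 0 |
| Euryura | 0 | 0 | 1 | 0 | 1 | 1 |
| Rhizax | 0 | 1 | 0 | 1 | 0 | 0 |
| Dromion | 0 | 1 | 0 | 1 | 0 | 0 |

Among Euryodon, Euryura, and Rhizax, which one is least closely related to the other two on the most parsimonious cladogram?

Euryura

Character polarity is set by the outgroup: the derived state is whichever differs from the outgroup's state, so for Trait 3, Trait 4, Trait 6 the derived state is '0', and for the remaining characters it is '1'.
Trait 1: derived state '1' in Sclerilis only — an autapomorphy, so it tells us nothing about relationships among taxa.
Only Dromion, Euryodon, and Rhizax show the derived state '1' for Trait 2, supporting them as a clade.
Trait 3: derived state '0' in Dromion and Rhizax only — synapomorphy for {Dromion, Rhizax}.
Trait 4: derived state '0' in Euryura only — an autapomorphy, so it tells us nothing about relationships among taxa.
Only Euryura and Sclerilis show the derived state '1' for Trait 5, supporting them as a clade.
Trait 6 (derived state '0') is shared by Dromion, Euryodon, Microeus, and Rhizax — a synapomorphy uniting that clade.
Most parsimonious ingroup topology: ((Sclerilis,Euryura),((Euryodon,(Rhizax,Dromion)),Microeus)).
Rhizax and Euryodon share a more recent common ancestor with each other than either does with Euryura, so Euryura is the least closely related of the three.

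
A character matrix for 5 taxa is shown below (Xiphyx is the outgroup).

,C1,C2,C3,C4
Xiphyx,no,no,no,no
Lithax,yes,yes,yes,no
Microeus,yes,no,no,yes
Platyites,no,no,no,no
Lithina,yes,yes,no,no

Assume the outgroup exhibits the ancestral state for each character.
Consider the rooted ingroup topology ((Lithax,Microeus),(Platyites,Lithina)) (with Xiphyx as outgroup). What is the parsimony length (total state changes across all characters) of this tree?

Map each character onto ((Lithax,Microeus),(Platyites,Lithina)) (rooted by Xiphyx) and count the minimum state changes it requires (Fitch parsimony):
C1: 2; C2: 2; C3: 1; C4: 1.
Total tree length = 6.

6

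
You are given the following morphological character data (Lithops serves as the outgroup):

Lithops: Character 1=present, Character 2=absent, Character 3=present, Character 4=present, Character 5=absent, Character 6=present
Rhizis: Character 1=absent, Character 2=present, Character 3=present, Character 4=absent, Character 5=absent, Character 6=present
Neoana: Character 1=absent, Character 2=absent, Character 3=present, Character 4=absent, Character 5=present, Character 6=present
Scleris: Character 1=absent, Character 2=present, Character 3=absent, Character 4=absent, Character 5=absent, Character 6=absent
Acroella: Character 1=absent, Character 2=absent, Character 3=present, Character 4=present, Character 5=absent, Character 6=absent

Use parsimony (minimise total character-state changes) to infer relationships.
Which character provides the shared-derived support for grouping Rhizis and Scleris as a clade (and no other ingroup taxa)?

Character polarity is set by the outgroup: the derived state is whichever differs from the outgroup's state, so for Character 1, Character 3, Character 4, Character 6 the derived state is 'absent', and for the remaining characters it is 'present'.
Character 1 (derived state 'absent') is shared by all ingroup taxa — unites the whole ingroup.
Character 2 (derived state 'present') is shared by Rhizis and Scleris — a synapomorphy uniting that clade.
Character 3 (derived state 'absent') is unique to Scleris (autapomorphy; uninformative for grouping).
Character 4 (derived state 'absent') is shared by Neoana, Rhizis, and Scleris — a synapomorphy uniting that clade.
Character 5 (derived state 'present') is unique to Neoana (autapomorphy; uninformative for grouping).
Character 6 groups Acroella and Scleris, which is incompatible with the clades supported by the remaining characters; treating it as convergent (homoplasy) costs fewer steps than any alternative tree.
Most parsimonious ingroup topology: (((Rhizis,Scleris),Neoana),Acroella).
The clade {Rhizis, Scleris} is supported by Character 2: its derived state 'present' occurs in exactly those taxa and in no other taxon (including the outgroup).

Character 2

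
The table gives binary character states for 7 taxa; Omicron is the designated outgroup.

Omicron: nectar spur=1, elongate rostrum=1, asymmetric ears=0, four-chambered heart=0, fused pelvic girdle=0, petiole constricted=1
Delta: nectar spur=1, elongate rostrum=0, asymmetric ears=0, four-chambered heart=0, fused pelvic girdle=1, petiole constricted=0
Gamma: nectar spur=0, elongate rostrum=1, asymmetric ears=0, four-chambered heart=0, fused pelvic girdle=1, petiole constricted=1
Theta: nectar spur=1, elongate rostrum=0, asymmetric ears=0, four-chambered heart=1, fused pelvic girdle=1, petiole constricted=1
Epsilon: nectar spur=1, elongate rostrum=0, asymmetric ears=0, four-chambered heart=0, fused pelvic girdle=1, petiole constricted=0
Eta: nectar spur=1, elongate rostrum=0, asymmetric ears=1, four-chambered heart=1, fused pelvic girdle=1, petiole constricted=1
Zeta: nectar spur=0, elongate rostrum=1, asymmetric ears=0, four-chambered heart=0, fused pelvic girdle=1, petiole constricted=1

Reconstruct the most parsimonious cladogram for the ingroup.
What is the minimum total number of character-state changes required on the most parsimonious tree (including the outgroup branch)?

6

Character polarity is set by the outgroup: the derived state is whichever differs from the outgroup's state, so for nectar spur, elongate rostrum, petiole constricted the derived state is '0', and for the remaining characters it is '1'.
nectar spur: derived state '0' in Gamma and Zeta only — synapomorphy for {Gamma, Zeta}.
elongate rostrum (derived state '0') is shared by Delta, Epsilon, Eta, and Theta — a synapomorphy uniting that clade.
asymmetric ears: derived state '1' in Eta only — an autapomorphy, so it tells us nothing about relationships among taxa.
Only Eta and Theta show the derived state '1' for four-chambered heart, supporting them as a clade.
fused pelvic girdle (derived state '1') is shared by all ingroup taxa — unites the whole ingroup.
petiole constricted: derived state '0' in Delta and Epsilon only — synapomorphy for {Delta, Epsilon}.
Most parsimonious ingroup topology: (((Delta,Epsilon),(Theta,Eta)),(Gamma,Zeta)).
Changes per character on this tree: nectar spur: 1; elongate rostrum: 1; asymmetric ears: 1; four-chambered heart: 1; fused pelvic girdle: 1; petiole constricted: 1.
Total = 6.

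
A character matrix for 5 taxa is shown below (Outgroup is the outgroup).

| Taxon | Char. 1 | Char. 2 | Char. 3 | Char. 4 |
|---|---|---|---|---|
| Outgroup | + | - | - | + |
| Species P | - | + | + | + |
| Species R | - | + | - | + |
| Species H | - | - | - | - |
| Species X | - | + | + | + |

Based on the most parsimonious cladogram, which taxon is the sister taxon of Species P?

Species X

Character polarity is set by the outgroup: the derived state is whichever differs from the outgroup's state, so for Char. 1, Char. 4 the derived state is '-', and for the remaining characters it is '+'.
Char. 1 (derived state '-') is shared by all ingroup taxa — unites the whole ingroup.
Char. 2 (derived state '+') is shared by Species P, Species R, and Species X — a synapomorphy uniting that clade.
Char. 3 (derived state '+') is shared by Species P and Species X — a synapomorphy uniting that clade.
Char. 4 (derived state '-') is unique to Species H (autapomorphy; uninformative for grouping).
Most parsimonious ingroup topology: (((Species P,Species X),Species R),Species H).
Species P and Species X form a cherry on this tree, so they are sister taxa.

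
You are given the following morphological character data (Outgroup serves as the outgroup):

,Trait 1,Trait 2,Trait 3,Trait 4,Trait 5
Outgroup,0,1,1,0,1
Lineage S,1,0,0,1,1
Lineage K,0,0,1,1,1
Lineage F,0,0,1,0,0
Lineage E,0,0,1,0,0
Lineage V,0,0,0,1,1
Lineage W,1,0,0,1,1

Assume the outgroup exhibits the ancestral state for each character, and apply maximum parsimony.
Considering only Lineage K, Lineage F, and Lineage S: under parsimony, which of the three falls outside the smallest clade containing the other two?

Lineage F

Character polarity is set by the outgroup: the derived state is whichever differs from the outgroup's state, so for Trait 2, Trait 3, Trait 5 the derived state is '0', and for the remaining characters it is '1'.
Trait 1: derived state '1' in Lineage S and Lineage W only — synapomorphy for {Lineage S, Lineage W}.
All ingroup taxa share the derived state '0' for Trait 2; it defines the ingroup but does not resolve relationships within it.
Only Lineage S, Lineage V, and Lineage W show the derived state '0' for Trait 3, supporting them as a clade.
Trait 4 (derived state '1') is shared by Lineage K, Lineage S, Lineage V, and Lineage W — a synapomorphy uniting that clade.
Trait 5: derived state '0' in Lineage E and Lineage F only — synapomorphy for {Lineage E, Lineage F}.
Most parsimonious ingroup topology: ((((Lineage S,Lineage W),Lineage V),Lineage K),(Lineage F,Lineage E)).
Lineage S and Lineage K share a more recent common ancestor with each other than either does with Lineage F, so Lineage F is the least closely related of the three.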